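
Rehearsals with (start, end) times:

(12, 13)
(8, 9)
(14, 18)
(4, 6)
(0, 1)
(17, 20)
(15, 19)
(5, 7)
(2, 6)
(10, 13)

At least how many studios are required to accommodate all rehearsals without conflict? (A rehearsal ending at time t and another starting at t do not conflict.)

3

Count concurrent intervals with a sweep; the peak is the room count.
starts: [0, 2, 4, 5, 8, 10, 12, 14, 15, 17]
ends:   [1, 6, 6, 7, 9, 13, 13, 18, 19, 20]
s0→1 e1→0 s2→1 s4→2 s5→3  — peak 3.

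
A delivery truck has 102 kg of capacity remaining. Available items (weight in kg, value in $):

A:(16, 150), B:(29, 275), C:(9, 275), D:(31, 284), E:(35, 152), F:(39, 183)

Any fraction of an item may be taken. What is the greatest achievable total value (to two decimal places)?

Greedy by value/weight ratio, highest first.
Ratios (sorted): C 30.56, B 9.48, A 9.38, D 9.16, F 4.69, E 4.34
take C (9 @ 275); take B (29 @ 275); take A (16 @ 150); take D (31 @ 284); take 17/39 of F → 79.77. Capacity used 102/102.
Total value = 1063.77

1063.77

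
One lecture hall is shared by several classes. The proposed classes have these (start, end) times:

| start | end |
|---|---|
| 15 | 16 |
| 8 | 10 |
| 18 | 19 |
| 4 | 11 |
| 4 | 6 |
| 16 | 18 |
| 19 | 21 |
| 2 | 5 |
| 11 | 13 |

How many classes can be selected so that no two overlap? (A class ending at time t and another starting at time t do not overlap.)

7

By end time: (2,5), (4,6), (8,10), (4,11), (11,13), (15,16), (16,18), (18,19), (19,21).
Pick (2,5); next start ≥ 5 → (8,10); next start ≥ 10 → (11,13); next start ≥ 13 → (15,16); next start ≥ 16 → (16,18); next start ≥ 18 → (18,19); next start ≥ 19 → (19,21).
Selected 7 classes.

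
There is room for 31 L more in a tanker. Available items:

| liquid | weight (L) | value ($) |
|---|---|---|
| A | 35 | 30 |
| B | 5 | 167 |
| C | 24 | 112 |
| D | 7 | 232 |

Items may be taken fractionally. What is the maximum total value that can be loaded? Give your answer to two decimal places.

487.67

Ratios (sorted): B 33.40, D 33.14, C 4.67, A 0.86
take B (5 @ 167); take D (7 @ 232); take 19/24 of C → 88.67. Capacity used 31/31.
Total value = 487.67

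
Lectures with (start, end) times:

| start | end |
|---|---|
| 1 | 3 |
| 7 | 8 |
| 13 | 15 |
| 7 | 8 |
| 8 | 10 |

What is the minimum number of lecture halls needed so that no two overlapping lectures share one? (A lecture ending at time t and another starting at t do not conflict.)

Count concurrent intervals with a sweep; the peak is the room count.
Events (time:±→running): 1:+→1 3:-→0 7:+→1 7:+→2 … peak 2.

2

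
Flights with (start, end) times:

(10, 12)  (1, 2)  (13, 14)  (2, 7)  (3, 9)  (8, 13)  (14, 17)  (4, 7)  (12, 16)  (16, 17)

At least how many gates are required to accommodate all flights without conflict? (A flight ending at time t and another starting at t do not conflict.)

3

starts: [1, 2, 3, 4, 8, 10, 12, 13, 14, 16]
ends:   [2, 7, 7, 9, 12, 13, 14, 16, 17, 17]
s1→1 e2→0 s2→1 s3→2 s4→3  — peak 3.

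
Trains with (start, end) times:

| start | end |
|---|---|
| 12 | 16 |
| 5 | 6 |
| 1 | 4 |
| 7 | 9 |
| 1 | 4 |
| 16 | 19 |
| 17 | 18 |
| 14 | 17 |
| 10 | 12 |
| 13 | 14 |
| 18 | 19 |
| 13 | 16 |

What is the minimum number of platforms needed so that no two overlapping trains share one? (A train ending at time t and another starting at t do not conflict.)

The answer is the maximum number of intervals overlapping at any instant.
starts: [1, 1, 5, 7, 10, 12, 13, 13, 14, 16, 17, 18]
ends:   [4, 4, 6, 9, 12, 14, 16, 16, 17, 18, 19, 19]
s1→1 s1→2 e4→1 e4→0 s5→1 e6→0 s7→1 e9→0 s10→1 e12→0 s12→1 s13→2 s13→3  — peak 3.

3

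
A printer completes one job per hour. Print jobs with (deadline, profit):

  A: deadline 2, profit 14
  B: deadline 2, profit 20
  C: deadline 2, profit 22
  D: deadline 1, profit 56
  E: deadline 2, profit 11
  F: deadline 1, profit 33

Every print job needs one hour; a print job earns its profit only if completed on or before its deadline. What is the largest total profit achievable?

78

Sort by profit descending; place each in the latest free slot ≤ its deadline.
Profit order: D=56 F=33 C=22 B=20 A=14 E=11
Assign: D→slot 1, F skipped, C→slot 2, B skipped, A skipped, E skipped.
Slots: [1:D] [2:C]
Profit = 56 + 22 = 78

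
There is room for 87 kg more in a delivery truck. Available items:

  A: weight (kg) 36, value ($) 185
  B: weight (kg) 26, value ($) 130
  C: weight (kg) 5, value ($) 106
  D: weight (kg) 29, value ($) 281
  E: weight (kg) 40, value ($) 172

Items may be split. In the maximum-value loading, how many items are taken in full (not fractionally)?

3

Greedy by value/weight ratio, highest first.
Ratios (sorted): C 21.20, D 9.69, A 5.14, B 5.00, E 4.30
take C (5 @ 106); take D (29 @ 281); take A (36 @ 185); take 17/26 of B → 85.00. Capacity used 87/87.
3 item(s) taken whole; one partial (take 17/26 of B).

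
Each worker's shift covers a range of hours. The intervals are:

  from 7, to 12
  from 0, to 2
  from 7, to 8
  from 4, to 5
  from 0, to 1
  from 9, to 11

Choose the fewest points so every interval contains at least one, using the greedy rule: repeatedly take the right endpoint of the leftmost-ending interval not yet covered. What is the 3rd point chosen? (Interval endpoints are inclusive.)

Sort by right endpoint; whenever an interval is uncovered, place a point at its right end.
Sorted: [0,1] [0,2] [4,5] [7,8] [9,11] [7,12]
{[0,1],[0,2]} hit by 1; {[4,5]} hit by 5; {[7,8]} hit by 8; {[9,11],[7,12]} hit by 11.
Points: 1, 5, 8, 11 (4 total).

8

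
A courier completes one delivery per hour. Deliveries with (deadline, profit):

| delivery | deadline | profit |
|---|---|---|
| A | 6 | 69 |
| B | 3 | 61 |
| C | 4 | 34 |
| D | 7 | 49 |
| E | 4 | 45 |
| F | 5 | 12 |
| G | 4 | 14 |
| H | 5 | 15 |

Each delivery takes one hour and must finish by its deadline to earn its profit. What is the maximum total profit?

Take jobs in profit order; each goes to the latest open slot no later than its deadline.
Profit order: A=69 B=61 D=49 E=45 C=34 H=15 G=14 F=12
Assign: A→slot 6, B→slot 3, D→slot 7, E→slot 4, C→slot 2, H→slot 5, G→slot 1, F skipped.
Slots: [1:G] [2:C] [3:B] [4:E] [5:H] [6:A] [7:D]
Profit = 14 + 34 + 61 + 45 + 15 + 69 + 49 = 287

287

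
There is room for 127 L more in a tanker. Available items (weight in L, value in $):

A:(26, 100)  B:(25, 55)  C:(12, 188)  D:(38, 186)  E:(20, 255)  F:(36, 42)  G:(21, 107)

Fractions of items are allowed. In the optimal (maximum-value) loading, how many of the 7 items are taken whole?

Greedy by value/weight ratio, highest first.
Ratios (sorted): C 15.67, E 12.75, G 5.10, D 4.89, A 3.85, B 2.20, F 1.17
take C (12 @ 188); take E (20 @ 255); take G (21 @ 107); take D (38 @ 186); take A (26 @ 100); take 10/25 of B → 22.00. Capacity used 127/127.
5 item(s) taken whole; one partial (take 10/25 of B).

5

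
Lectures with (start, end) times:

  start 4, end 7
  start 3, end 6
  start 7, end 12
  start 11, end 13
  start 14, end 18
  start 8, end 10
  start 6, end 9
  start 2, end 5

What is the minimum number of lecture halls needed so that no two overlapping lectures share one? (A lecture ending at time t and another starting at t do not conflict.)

3

Events (time:±→running): 2:+→1 3:+→2 4:+→3 … peak 3.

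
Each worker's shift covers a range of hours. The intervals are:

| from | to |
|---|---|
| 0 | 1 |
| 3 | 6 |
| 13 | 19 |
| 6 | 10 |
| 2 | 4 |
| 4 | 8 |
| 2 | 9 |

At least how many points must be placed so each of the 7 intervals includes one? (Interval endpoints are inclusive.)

Sorted: [0,1] [2,4] [3,6] [4,8] [2,9] [6,10] [13,19]
{[0,1]} hit by 1; {[2,4],[3,6],[4,8],[2,9]} hit by 4; {[6,10]} hit by 10; {[13,19]} hit by 19.
Points: 1, 4, 10, 19 (4 total).

4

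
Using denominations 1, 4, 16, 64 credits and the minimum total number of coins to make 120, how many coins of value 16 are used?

Use the largest denomination that fits, subtract, and repeat.
120 = 1×64 + 3×16 + 2×4
Count of 16: 3

3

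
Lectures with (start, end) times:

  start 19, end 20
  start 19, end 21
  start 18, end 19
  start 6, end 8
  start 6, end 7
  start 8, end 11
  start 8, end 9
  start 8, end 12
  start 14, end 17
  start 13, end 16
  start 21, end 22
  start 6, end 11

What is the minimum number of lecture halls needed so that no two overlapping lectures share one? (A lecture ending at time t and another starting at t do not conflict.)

4

The answer is the maximum number of intervals overlapping at any instant.
Events (time:±→running): 6:+→1 6:+→2 6:+→3 7:-→2 8:-→1 8:+→2 8:+→3 8:+→4 … peak 4.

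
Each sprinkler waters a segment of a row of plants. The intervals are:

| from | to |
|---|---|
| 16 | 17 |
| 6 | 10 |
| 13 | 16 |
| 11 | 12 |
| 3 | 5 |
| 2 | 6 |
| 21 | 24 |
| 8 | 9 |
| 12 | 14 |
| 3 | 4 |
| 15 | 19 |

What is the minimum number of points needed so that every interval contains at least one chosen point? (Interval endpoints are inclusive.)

Process intervals by earliest right end; each time one isn't hit yet, stab at its right endpoint.
By right end: [3,4]  [3,5]  [2,6]  [8,9]  [6,10]  [11,12]  [12,14]  [13,16]  [16,17]  [15,19]  [21,24]
[3,4] uncovered → point at 4; [8,9] uncovered → point at 9; [11,12] uncovered → point at 12; [13,16] uncovered → point at 16; [21,24] uncovered → point at 24.
Points: 4, 9, 12, 16, 24 (5 total).

5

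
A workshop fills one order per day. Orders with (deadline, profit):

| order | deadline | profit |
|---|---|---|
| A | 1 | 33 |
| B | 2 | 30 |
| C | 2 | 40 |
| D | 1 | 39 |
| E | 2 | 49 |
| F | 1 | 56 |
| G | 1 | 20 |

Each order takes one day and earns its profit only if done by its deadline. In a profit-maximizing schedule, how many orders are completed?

2

Sort by profit descending; place each in the latest free slot ≤ its deadline.
By profit: F(d1,56), E(d2,49), C(d2,40), D(d1,39), A(d1,33), B(d2,30), G(d1,20)
F→slot 1; E→slot 2; C skipped; D skipped; A skipped; B skipped; G skipped.
2 of 7 scheduled.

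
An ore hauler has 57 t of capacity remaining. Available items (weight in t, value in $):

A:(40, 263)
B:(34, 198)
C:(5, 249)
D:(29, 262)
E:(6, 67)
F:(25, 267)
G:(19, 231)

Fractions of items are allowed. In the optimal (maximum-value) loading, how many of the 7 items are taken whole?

Sort by value per unit weight and fill in that order.
Ratios (sorted): C 49.80, G 12.16, E 11.17, F 10.68, D 9.03, A 6.58, B 5.82
take C (5 @ 249); take G (19 @ 231); take E (6 @ 67); take F (25 @ 267); take 2/29 of D → 18.07. Capacity used 57/57.
4 item(s) taken whole; one partial (take 2/29 of D).

4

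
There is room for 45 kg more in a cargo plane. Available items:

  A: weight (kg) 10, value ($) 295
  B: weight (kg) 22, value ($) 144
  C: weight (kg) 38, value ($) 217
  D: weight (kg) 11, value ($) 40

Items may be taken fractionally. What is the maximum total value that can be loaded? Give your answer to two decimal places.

513.24

Sort by value per unit weight and fill in that order.
Ratios (sorted): A 29.50, B 6.55, C 5.71, D 3.64
take A (10 @ 295); take B (22 @ 144); take 13/38 of C → 74.24. Capacity used 45/45.
Total value = 513.24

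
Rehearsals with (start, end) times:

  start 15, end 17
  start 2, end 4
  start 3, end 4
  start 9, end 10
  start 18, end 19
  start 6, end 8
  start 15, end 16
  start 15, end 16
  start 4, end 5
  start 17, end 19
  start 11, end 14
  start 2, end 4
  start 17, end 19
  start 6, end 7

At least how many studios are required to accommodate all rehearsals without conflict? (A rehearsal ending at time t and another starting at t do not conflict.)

Count concurrent intervals with a sweep; the peak is the room count.
starts: [2, 2, 3, 4, 6, 6, 9, 11, 15, 15, 15, 17, 17, 18]
ends:   [4, 4, 4, 5, 7, 8, 10, 14, 16, 16, 17, 19, 19, 19]
s2→1 s2→2 s3→3  — peak 3.

3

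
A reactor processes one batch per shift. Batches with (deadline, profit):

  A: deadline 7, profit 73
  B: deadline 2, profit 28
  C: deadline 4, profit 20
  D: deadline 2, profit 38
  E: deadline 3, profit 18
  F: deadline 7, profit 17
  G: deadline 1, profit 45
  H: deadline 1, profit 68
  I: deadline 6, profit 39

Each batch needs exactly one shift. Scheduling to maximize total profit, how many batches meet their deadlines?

By profit: A(d7,73), H(d1,68), G(d1,45), I(d6,39), D(d2,38), B(d2,28), C(d4,20), E(d3,18), F(d7,17)
A→slot 7; H→slot 1; G skipped; I→slot 6; D→slot 2; B skipped; C→slot 4; E→slot 3; F→slot 5.
7 of 9 scheduled.

7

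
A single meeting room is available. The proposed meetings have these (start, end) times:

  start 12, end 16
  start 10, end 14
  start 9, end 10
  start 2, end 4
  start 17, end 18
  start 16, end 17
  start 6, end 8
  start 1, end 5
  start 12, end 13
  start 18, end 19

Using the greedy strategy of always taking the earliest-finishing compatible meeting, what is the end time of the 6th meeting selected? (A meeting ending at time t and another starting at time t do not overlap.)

18

By end time: (2,4), (1,5), (6,8), (9,10), (12,13), (10,14), (12,16), (16,17), (17,18), (18,19).
Pick (2,4); next start ≥ 4 → (6,8); next start ≥ 8 → (9,10); next start ≥ 10 → (12,13); next start ≥ 13 → (16,17); next start ≥ 17 → (17,18); next start ≥ 18 → (18,19).
Selected: (2,4) (6,8) (9,10) (12,13) (16,17) (17,18) (18,19)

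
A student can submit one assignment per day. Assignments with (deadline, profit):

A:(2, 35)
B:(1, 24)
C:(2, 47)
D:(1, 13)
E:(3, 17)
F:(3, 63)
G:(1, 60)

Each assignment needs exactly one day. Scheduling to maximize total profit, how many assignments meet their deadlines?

Profit order: F=63 G=60 C=47 A=35 B=24 E=17 D=13
Assign: F→slot 3, G→slot 1, C→slot 2, A skipped, B skipped, E skipped, D skipped.
Slots: [1:G] [2:C] [3:F]
3 of 7 scheduled.

3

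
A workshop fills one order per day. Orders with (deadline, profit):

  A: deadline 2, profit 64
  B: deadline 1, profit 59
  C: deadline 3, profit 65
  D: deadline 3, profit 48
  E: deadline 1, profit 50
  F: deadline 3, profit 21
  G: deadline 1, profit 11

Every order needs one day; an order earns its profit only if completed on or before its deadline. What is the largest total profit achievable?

Take jobs in profit order; each goes to the latest open slot no later than its deadline.
Profit order: C=65 A=64 B=59 E=50 D=48 F=21 G=11
Assign: C→slot 3, A→slot 2, B→slot 1, E skipped, D skipped, F skipped, G skipped.
Slots: [1:B] [2:A] [3:C]
Profit = 59 + 64 + 65 = 188

188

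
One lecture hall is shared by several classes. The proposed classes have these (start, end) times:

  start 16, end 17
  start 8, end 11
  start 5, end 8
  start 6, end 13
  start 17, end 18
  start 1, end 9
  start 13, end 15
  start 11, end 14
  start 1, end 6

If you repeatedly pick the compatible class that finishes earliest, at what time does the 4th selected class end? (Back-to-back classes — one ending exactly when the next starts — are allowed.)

By end time: (1,6), (5,8), (1,9), (8,11), (6,13), (11,14), (13,15), (16,17), (17,18).
Pick (1,6); next start ≥ 6 → (8,11); next start ≥ 11 → (11,14); next start ≥ 14 → (16,17); next start ≥ 17 → (17,18).
Selected: (1,6) (8,11) (11,14) (16,17) (17,18)

17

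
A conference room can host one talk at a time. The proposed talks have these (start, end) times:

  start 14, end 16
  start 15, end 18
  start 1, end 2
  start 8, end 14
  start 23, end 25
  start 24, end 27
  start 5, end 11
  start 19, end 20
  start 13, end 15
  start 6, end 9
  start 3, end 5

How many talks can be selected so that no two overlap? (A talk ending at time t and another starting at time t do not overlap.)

Sort by end time and greedily take each interval whose start is ≥ the last chosen end.
By end time: (1,2), (3,5), (6,9), (5,11), (8,14), (13,15), (14,16), (15,18), (19,20), (23,25), (24,27).
Pick (1,2); next start ≥ 2 → (3,5); next start ≥ 5 → (6,9); next start ≥ 9 → (13,15); next start ≥ 15 → (15,18); next start ≥ 18 → (19,20); next start ≥ 20 → (23,25).
Selected 7 talks.

7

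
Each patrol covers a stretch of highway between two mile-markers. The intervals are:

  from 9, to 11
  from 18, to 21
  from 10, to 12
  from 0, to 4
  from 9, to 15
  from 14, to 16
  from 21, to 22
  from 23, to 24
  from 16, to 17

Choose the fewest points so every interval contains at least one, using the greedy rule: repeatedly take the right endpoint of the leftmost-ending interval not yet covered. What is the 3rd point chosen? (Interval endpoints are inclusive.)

16

Sorted: [0,4] [9,11] [10,12] [9,15] [14,16] [16,17] [18,21] [21,22] [23,24]
{[0,4]} hit by 4; {[9,11],[10,12],[9,15]} hit by 11; {[14,16],[16,17]} hit by 16; {[18,21],[21,22]} hit by 21; {[23,24]} hit by 24.
Points: 4, 11, 16, 21, 24 (5 total).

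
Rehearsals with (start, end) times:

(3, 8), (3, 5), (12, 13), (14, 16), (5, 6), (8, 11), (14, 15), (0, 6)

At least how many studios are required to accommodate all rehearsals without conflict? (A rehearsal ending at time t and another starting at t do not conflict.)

The answer is the maximum number of intervals overlapping at any instant.
starts: [0, 3, 3, 5, 8, 12, 14, 14]
ends:   [5, 6, 6, 8, 11, 13, 15, 16]
s0→1 s3→2 s3→3  — peak 3.

3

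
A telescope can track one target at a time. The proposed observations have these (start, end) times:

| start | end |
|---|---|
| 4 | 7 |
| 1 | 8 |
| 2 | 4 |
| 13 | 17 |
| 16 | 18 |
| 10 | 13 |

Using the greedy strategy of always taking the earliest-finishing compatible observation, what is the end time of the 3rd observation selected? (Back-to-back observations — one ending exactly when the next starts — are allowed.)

13

Sorted by end: (2,4)  (4,7)  (1,8)  (10,13)  (13,17)  (16,18)
take (2,4); take (4,7); take (10,13); take (13,17); skip (16,18).
Selected: (2,4) (4,7) (10,13) (13,17)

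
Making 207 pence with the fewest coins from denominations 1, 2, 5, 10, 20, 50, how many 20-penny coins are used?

0

207 − 4×50→7 − 1×5→2 − 1×2→0
Count of 20: 0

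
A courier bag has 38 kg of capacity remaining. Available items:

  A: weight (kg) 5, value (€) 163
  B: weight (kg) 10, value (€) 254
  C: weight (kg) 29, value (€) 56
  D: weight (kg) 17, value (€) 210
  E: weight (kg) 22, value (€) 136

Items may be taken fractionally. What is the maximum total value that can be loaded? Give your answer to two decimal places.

Sort by value per unit weight and fill in that order.
Order: A (163/5=32.60) > B (254/10=25.40) > D (210/17=12.35) > E (136/22=6.18) > C (56/29=1.93)
Fill: take A (5 @ 163) → take B (10 @ 254) → take D (17 @ 210) → take 6/22 of E → 37.09; 38/38 used.
Total value = 664.09

664.09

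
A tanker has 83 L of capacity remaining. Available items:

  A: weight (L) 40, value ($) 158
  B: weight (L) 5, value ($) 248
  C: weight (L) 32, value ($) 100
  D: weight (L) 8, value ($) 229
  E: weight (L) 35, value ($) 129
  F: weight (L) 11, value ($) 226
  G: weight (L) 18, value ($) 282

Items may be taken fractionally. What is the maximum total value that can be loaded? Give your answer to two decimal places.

Sort by value per unit weight and fill in that order.
Ratios (sorted): B 49.60, D 28.62, F 20.55, G 15.67, A 3.95, E 3.69, C 3.12
take B (5 @ 248); take D (8 @ 229); take F (11 @ 226); take G (18 @ 282); take A (40 @ 158); take 1/35 of E → 3.69. Capacity used 83/83.
Total value = 1146.69

1146.69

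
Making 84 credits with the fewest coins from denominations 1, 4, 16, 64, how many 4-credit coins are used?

1

Greedy: take as many of the largest coin as possible, then repeat with the remainder.
84 = 1×64 + 1×16 + 1×4
Count of 4: 1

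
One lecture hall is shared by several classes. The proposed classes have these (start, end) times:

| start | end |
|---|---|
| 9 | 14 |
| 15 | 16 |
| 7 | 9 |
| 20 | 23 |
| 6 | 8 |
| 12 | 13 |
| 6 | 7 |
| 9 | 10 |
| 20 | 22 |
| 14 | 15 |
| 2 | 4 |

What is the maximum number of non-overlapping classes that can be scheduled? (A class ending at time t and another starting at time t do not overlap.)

Greedy by earliest finish: after sorting by end time, pick each interval compatible with the last pick.
Sorted by end: (2,4)  (6,7)  (6,8)  (7,9)  (9,10)  (12,13)  (9,14)  (14,15)  (15,16)  (20,22)  (20,23)
take (2,4); take (6,7); skip (6,8); take (7,9); take (9,10); take (12,13); take (14,15); take (15,16); take (20,22).
Selected 8 classes.

8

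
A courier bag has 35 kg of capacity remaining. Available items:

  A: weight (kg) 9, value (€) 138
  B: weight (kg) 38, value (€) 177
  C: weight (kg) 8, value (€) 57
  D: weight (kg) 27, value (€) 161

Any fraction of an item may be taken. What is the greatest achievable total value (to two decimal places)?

302.33

Ratios (sorted): A 15.33, C 7.12, D 5.96, B 4.66
take A (9 @ 138); take C (8 @ 57); take 18/27 of D → 107.33. Capacity used 35/35.
Total value = 302.33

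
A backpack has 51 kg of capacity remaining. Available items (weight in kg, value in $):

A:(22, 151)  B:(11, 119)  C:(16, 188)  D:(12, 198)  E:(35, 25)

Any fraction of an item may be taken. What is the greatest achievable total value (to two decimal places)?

Greedy by value/weight ratio, highest first.
Ratios (sorted): D 16.50, C 11.75, B 10.82, A 6.86, E 0.71
take D (12 @ 198); take C (16 @ 188); take B (11 @ 119); take 12/22 of A → 82.36. Capacity used 51/51.
Total value = 587.36

587.36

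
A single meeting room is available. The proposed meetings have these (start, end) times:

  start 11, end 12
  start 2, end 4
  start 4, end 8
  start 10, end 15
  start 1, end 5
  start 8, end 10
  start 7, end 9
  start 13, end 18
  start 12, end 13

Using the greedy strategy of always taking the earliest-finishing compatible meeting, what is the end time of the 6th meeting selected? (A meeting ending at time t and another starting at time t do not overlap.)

Sort by end time and greedily take each interval whose start is ≥ the last chosen end.
By end time: (2,4), (1,5), (4,8), (7,9), (8,10), (11,12), (12,13), (10,15), (13,18).
Pick (2,4); next start ≥ 4 → (4,8); next start ≥ 8 → (8,10); next start ≥ 10 → (11,12); next start ≥ 12 → (12,13); next start ≥ 13 → (13,18).
Selected: (2,4) (4,8) (8,10) (11,12) (12,13) (13,18)

18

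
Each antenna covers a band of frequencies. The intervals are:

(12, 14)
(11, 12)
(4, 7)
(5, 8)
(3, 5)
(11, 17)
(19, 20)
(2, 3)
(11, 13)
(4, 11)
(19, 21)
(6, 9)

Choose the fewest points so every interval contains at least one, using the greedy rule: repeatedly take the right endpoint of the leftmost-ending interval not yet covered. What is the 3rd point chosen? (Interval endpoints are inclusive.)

12

Process intervals by earliest right end; each time one isn't hit yet, stab at its right endpoint.
Sorted: [2,3] [3,5] [4,7] [5,8] [6,9] [4,11] [11,12] [11,13] [12,14] [11,17] [19,20] [19,21]
{[2,3],[3,5]} hit by 3; {[4,7],[5,8],[6,9],[4,11]} hit by 7; {[11,12],[11,13],[12,14],[11,17]} hit by 12; {[19,20],[19,21]} hit by 20.
Points: 3, 7, 12, 20 (4 total).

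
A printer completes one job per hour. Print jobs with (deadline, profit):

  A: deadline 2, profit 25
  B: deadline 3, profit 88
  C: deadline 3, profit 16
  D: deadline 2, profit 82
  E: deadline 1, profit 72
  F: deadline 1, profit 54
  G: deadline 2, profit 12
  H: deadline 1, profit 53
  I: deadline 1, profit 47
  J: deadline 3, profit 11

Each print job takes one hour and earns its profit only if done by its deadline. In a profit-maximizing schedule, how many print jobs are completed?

By profit: B(d3,88), D(d2,82), E(d1,72), F(d1,54), H(d1,53), I(d1,47), A(d2,25), C(d3,16), G(d2,12), J(d3,11)
B→slot 3; D→slot 2; E→slot 1; F skipped; H skipped; I skipped; A skipped; C skipped; G skipped; J skipped.
3 of 10 scheduled.

3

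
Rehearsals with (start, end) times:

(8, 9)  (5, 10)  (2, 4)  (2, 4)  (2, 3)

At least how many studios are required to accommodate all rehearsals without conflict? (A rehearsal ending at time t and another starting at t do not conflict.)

3

Events (time:±→running): 2:+→1 2:+→2 2:+→3 … peak 3.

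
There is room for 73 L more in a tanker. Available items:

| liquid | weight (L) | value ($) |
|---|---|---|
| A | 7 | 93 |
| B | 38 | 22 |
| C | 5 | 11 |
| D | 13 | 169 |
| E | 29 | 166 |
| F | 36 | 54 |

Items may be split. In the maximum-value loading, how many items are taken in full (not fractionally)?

Sort by value per unit weight and fill in that order.
Order: A (93/7=13.29) > D (169/13=13.00) > E (166/29=5.72) > C (11/5=2.20) > F (54/36=1.50) > B (22/38=0.58)
Fill: take A (7 @ 93) → take D (13 @ 169) → take E (29 @ 166) → take C (5 @ 11) → take 19/36 of F → 28.50; 73/73 used.
4 item(s) taken whole; one partial (take 19/36 of F).

4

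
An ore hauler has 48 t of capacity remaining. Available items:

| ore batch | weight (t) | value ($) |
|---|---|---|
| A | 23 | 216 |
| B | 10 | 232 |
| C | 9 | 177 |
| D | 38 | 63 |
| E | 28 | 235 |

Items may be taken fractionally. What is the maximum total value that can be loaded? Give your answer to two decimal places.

675.36

Sort by value per unit weight and fill in that order.
Ratios (sorted): B 23.20, C 19.67, A 9.39, E 8.39, D 1.66
take B (10 @ 232); take C (9 @ 177); take A (23 @ 216); take 6/28 of E → 50.36. Capacity used 48/48.
Total value = 675.36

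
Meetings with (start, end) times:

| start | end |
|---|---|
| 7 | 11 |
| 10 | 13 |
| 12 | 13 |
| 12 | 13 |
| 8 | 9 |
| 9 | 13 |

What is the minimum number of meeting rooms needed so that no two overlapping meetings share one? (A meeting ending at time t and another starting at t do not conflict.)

4

The answer is the maximum number of intervals overlapping at any instant.
starts: [7, 8, 9, 10, 12, 12]
ends:   [9, 11, 13, 13, 13, 13]
s7→1 s8→2 e9→1 s9→2 s10→3 e11→2 s12→3 s12→4  — peak 4.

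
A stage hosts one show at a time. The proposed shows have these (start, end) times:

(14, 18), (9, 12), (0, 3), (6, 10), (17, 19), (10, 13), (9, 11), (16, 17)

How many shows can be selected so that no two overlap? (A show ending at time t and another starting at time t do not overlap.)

Sorted by end: (0,3)  (6,10)  (9,11)  (9,12)  (10,13)  (16,17)  (14,18)  (17,19)
take (0,3); take (6,10); take (10,13); take (16,17); skip (14,18); take (17,19).
Selected 5 shows.

5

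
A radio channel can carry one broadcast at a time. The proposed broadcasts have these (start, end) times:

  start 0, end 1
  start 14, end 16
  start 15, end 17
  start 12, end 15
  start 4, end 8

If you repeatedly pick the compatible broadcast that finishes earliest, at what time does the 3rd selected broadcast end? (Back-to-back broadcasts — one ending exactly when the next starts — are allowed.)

15

Sort by end time and greedily take each interval whose start is ≥ the last chosen end.
Sorted by end: (0,1)  (4,8)  (12,15)  (14,16)  (15,17)
take (0,1); take (4,8); take (12,15); skip (14,16); take (15,17).
Selected: (0,1) (4,8) (12,15) (15,17)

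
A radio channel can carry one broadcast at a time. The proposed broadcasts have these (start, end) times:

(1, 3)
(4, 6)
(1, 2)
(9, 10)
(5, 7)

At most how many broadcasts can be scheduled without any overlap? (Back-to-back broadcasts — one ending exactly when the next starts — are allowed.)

3

Greedy by earliest finish: after sorting by end time, pick each interval compatible with the last pick.
By end time: (1,2), (1,3), (4,6), (5,7), (9,10).
Pick (1,2); next start ≥ 2 → (4,6); next start ≥ 6 → (9,10).
Selected 3 broadcasts.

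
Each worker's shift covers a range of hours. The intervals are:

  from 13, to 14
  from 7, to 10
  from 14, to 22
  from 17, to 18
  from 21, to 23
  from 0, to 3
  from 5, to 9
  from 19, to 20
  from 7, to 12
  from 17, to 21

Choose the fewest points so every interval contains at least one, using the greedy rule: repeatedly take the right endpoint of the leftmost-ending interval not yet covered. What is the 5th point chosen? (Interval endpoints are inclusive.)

By right end: [0,3]  [5,9]  [7,10]  [7,12]  [13,14]  [17,18]  [19,20]  [17,21]  [14,22]  [21,23]
[0,3] uncovered → point at 3; [5,9] uncovered → point at 9; [13,14] uncovered → point at 14; [17,18] uncovered → point at 18; [19,20] uncovered → point at 20; [21,23] uncovered → point at 23.
Points: 3, 9, 14, 18, 20, 23 (6 total).

20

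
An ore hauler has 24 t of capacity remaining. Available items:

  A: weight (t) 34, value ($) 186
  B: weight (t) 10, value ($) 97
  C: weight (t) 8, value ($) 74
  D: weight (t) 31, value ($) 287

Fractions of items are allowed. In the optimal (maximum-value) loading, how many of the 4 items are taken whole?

Greedy by value/weight ratio, highest first.
Order: B (97/10=9.70) > D (287/31=9.26) > C (74/8=9.25) > A (186/34=5.47)
Fill: take B (10 @ 97) → take 14/31 of D → 129.61; 24/24 used.
1 item(s) taken whole; one partial (take 14/31 of D).

1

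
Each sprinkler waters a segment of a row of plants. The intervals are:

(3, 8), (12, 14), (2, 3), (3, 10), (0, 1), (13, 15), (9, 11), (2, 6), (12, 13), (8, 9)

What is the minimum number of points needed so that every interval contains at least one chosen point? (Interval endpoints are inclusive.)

By right end: [0,1]  [2,3]  [2,6]  [3,8]  [8,9]  [3,10]  [9,11]  [12,13]  [12,14]  [13,15]
[0,1] uncovered → point at 1; [2,3] uncovered → point at 3; [8,9] uncovered → point at 9; [12,13] uncovered → point at 13.
Points: 1, 3, 9, 13 (4 total).

4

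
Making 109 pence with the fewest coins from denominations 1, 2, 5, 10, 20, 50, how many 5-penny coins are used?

1

Greedy: take as many of the largest coin as possible, then repeat with the remainder.
109 = 2×50 + 1×5 + 2×2
Count of 5: 1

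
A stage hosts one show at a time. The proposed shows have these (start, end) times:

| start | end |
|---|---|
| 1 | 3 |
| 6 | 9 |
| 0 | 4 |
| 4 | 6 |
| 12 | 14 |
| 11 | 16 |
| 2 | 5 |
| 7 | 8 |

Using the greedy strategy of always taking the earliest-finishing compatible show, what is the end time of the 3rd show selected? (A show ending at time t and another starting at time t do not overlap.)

8

By end time: (1,3), (0,4), (2,5), (4,6), (7,8), (6,9), (12,14), (11,16).
Pick (1,3); next start ≥ 3 → (4,6); next start ≥ 6 → (7,8); next start ≥ 8 → (12,14).
Selected: (1,3) (4,6) (7,8) (12,14)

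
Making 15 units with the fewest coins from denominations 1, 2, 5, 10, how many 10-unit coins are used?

Greedy: take as many of the largest coin as possible, then repeat with the remainder.
15 − 1×10→5 − 1×5→0
Count of 10: 1

1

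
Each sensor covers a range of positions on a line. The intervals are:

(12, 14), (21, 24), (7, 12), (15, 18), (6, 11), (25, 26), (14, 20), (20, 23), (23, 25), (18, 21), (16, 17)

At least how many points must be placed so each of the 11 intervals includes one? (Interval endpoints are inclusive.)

5

Sorted: [6,11] [7,12] [12,14] [16,17] [15,18] [14,20] [18,21] [20,23] [21,24] [23,25] [25,26]
{[6,11],[7,12]} hit by 11; {[12,14]} hit by 14; {[16,17],[15,18],[14,20]} hit by 17; {[18,21],[20,23],[21,24]} hit by 21; {[23,25],[25,26]} hit by 25.
Points: 11, 14, 17, 21, 25 (5 total).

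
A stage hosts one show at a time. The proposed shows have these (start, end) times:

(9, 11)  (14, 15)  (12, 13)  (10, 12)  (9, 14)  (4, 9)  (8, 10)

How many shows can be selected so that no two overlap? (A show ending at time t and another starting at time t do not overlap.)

4

Greedy by earliest finish: after sorting by end time, pick each interval compatible with the last pick.
Sorted by end: (4,9)  (8,10)  (9,11)  (10,12)  (12,13)  (9,14)  (14,15)
take (4,9); take (9,11); skip (10,12); take (12,13); take (14,15).
Selected 4 shows.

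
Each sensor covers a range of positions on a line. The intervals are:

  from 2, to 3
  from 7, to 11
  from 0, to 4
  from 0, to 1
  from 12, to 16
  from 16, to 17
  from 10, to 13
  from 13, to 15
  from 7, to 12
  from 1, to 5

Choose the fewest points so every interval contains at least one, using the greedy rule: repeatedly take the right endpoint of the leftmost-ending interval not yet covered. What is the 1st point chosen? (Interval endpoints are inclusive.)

1

Process intervals by earliest right end; each time one isn't hit yet, stab at its right endpoint.
By right end: [0,1]  [2,3]  [0,4]  [1,5]  [7,11]  [7,12]  [10,13]  [13,15]  [12,16]  [16,17]
[0,1] uncovered → point at 1; [2,3] uncovered → point at 3; [7,11] uncovered → point at 11; [13,15] uncovered → point at 15; [16,17] uncovered → point at 17.
Points: 1, 3, 11, 15, 17 (5 total).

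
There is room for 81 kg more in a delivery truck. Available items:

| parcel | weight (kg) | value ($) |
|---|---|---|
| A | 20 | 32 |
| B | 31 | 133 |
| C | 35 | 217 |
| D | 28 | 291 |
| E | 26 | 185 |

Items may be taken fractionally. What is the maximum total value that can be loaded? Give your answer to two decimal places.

Greedy by value/weight ratio, highest first.
Ratios (sorted): D 10.39, E 7.12, C 6.20, B 4.29, A 1.60
take D (28 @ 291); take E (26 @ 185); take 27/35 of C → 167.40. Capacity used 81/81.
Total value = 643.40

643.40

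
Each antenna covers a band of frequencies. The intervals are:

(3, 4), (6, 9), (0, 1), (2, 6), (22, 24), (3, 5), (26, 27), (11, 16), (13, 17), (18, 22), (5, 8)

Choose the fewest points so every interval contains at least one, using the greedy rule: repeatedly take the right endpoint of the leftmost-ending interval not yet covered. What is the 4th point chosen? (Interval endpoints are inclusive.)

16

Sort by right endpoint; whenever an interval is uncovered, place a point at its right end.
Sorted: [0,1] [3,4] [3,5] [2,6] [5,8] [6,9] [11,16] [13,17] [18,22] [22,24] [26,27]
{[0,1]} hit by 1; {[3,4],[3,5],[2,6]} hit by 4; {[5,8],[6,9]} hit by 8; {[11,16],[13,17]} hit by 16; {[18,22],[22,24]} hit by 22; {[26,27]} hit by 27.
Points: 1, 4, 8, 16, 22, 27 (6 total).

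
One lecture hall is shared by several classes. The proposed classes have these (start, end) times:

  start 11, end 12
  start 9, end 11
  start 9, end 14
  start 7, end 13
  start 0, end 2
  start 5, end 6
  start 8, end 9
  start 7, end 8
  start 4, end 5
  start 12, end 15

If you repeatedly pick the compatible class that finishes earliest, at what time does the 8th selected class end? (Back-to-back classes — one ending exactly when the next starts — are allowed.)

By end time: (0,2), (4,5), (5,6), (7,8), (8,9), (9,11), (11,12), (7,13), (9,14), (12,15).
Pick (0,2); next start ≥ 2 → (4,5); next start ≥ 5 → (5,6); next start ≥ 6 → (7,8); next start ≥ 8 → (8,9); next start ≥ 9 → (9,11); next start ≥ 11 → (11,12); next start ≥ 12 → (12,15).
Selected: (0,2) (4,5) (5,6) (7,8) (8,9) (9,11) (11,12) (12,15)

15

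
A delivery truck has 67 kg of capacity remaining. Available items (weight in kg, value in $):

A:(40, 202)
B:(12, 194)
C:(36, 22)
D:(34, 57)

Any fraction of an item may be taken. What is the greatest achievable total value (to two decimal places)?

Greedy by value/weight ratio, highest first.
Order: B (194/12=16.17) > A (202/40=5.05) > D (57/34=1.68) > C (22/36=0.61)
Fill: take B (12 @ 194) → take A (40 @ 202) → take 15/34 of D → 25.15; 67/67 used.
Total value = 421.15

421.15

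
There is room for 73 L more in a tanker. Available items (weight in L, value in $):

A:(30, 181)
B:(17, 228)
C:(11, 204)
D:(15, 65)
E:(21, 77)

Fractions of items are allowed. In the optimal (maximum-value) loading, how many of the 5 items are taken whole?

4

Sort by value per unit weight and fill in that order.
Order: C (204/11=18.55) > B (228/17=13.41) > A (181/30=6.03) > D (65/15=4.33) > E (77/21=3.67)
Fill: take C (11 @ 204) → take B (17 @ 228) → take A (30 @ 181) → take D (15 @ 65); 73/73 used.
4 item(s) taken whole.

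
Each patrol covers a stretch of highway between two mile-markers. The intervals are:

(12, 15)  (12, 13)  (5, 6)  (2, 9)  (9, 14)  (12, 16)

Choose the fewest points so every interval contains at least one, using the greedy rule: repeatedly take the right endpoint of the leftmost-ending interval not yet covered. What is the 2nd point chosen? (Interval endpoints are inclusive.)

13

Process intervals by earliest right end; each time one isn't hit yet, stab at its right endpoint.
By right end: [5,6]  [2,9]  [12,13]  [9,14]  [12,15]  [12,16]
[5,6] uncovered → point at 6; [12,13] uncovered → point at 13.
Points: 6, 13 (2 total).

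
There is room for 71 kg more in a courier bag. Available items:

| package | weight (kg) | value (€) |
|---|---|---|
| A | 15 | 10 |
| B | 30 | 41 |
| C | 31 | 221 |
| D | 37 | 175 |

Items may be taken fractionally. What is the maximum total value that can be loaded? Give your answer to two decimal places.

Sort by value per unit weight and fill in that order.
Ratios (sorted): C 7.13, D 4.73, B 1.37, A 0.67
take C (31 @ 221); take D (37 @ 175); take 3/30 of B → 4.10. Capacity used 71/71.
Total value = 400.10

400.10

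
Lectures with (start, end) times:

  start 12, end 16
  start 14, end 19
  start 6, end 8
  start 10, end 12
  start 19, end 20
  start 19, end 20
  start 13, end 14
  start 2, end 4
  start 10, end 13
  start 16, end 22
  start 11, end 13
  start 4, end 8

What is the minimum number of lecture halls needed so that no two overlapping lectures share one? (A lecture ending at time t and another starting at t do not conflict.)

Count concurrent intervals with a sweep; the peak is the room count.
Events (time:±→running): 2:+→1 4:-→0 4:+→1 6:+→2 8:-→1 8:-→0 10:+→1 10:+→2 11:+→3 … peak 3.

3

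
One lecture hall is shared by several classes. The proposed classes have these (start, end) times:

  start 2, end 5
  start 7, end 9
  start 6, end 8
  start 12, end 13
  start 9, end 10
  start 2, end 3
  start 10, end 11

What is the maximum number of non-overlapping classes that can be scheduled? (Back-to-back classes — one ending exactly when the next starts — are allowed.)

Sorted by end: (2,3)  (2,5)  (6,8)  (7,9)  (9,10)  (10,11)  (12,13)
take (2,3); take (6,8); take (9,10); take (10,11); take (12,13).
Selected 5 classes.

5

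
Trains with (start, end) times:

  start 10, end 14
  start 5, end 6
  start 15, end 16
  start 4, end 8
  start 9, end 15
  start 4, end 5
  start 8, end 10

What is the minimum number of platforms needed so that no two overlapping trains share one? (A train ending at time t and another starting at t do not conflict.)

2

Count concurrent intervals with a sweep; the peak is the room count.
starts: [4, 4, 5, 8, 9, 10, 15]
ends:   [5, 6, 8, 10, 14, 15, 16]
s4→1 s4→2  — peak 2.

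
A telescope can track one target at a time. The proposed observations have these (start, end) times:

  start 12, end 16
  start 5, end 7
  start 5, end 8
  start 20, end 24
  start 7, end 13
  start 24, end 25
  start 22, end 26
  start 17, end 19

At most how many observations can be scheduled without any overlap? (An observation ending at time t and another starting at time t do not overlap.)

5

Order by finish time; keep every interval that doesn't clash with the previous kept one.
By end time: (5,7), (5,8), (7,13), (12,16), (17,19), (20,24), (24,25), (22,26).
Pick (5,7); next start ≥ 7 → (7,13); next start ≥ 13 → (17,19); next start ≥ 19 → (20,24); next start ≥ 24 → (24,25).
Selected 5 observations.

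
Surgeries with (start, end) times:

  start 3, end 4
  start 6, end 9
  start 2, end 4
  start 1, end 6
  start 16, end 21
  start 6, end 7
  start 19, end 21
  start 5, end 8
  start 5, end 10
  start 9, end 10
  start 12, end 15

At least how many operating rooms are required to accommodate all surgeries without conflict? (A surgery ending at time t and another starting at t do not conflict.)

The answer is the maximum number of intervals overlapping at any instant.
starts: [1, 2, 3, 5, 5, 6, 6, 9, 12, 16, 19]
ends:   [4, 4, 6, 7, 8, 9, 10, 10, 15, 21, 21]
s1→1 s2→2 s3→3 e4→2 e4→1 s5→2 s5→3 e6→2 s6→3 s6→4  — peak 4.

4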